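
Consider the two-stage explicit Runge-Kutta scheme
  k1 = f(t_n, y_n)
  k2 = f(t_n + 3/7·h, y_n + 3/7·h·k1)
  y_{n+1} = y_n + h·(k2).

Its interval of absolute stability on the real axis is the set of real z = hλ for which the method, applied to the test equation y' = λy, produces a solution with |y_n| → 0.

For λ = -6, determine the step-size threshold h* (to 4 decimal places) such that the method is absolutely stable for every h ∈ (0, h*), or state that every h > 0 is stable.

With y'=λy (z=hλ):
  k1=λy_n ⇒ h·k1=z·y_n;  k2=λ(1+3/7z)y_n ⇒ h·k2=z(1+3/7z)y_n
  y_{n+1}/y_n = 1 + z(1+3/7z) = 1 + z + 3/7z²
  Hence R(z) = 1 + z + 3/7z².

Boundary: |R(x)|=1, x<0.
x=-1.74: |R|=0.5575
R=1: x+3/7x²=0 ⇒ x=−7/3=-2.3333; min R=1−1/(4·3/7)=0.4167>−1
Confirm numerically:
  x=-1.260: |R|=0.42040 <1
  x=-1.070: |R|=0.42067 <1
  x=-1.059: |R|=0.42163 <1
  x=-2.831: |R|=1.60381 >1
  x=-2.488: |R|=1.16492 >1
So |R|<1 on (-2.3333, 0).

(-2.3333,0); λ=-6 ⇒ h* = (7/3)/6 = 0.3889.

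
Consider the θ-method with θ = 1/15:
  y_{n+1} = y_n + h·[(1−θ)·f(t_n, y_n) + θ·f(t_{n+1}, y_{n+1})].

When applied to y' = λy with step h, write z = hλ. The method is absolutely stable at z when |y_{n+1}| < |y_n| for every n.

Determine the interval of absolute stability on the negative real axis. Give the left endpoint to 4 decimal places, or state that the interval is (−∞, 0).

(-2.3077, 0).

With y'=λy (z=hλ):
  y_{n+1} = y_n + z·[14/15·y_n + 1/15·y_{n+1}] ⇒ (1 − 1/15z)y_{n+1} = (1 + 14/15z)y_n
  Hence R(z) = (1 + 14/15z)/(1 − 1/15z).

Find x<0 with |R(x)|<1.
x=-1.27: |R|=0.1709
R=−1: 1+14/15x = −1+1/15x ⇒ -13/15x=2 ⇒ x=2/(-13/15)=-2.3077
Confirm numerically:
  x=-2.149: |R|=0.87970 <1
  x=-1.929: |R|=0.70920 <1
  x=-1.492: |R|=0.35702 <1
  x=-1.226: |R|=0.13337 <1
  x=-2.618: |R|=1.22897 >1
  x=-2.447: |R|=1.10380 >1
So |R|<1 on (-2.3077, 0).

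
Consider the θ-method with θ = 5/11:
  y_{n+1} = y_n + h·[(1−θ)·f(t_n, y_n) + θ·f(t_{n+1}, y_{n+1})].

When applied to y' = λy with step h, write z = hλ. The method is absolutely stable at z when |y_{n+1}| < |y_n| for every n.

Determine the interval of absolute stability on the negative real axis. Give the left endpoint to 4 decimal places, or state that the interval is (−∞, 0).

z∈(-22.0000,0).

On y'=λy, z=hλ:
  y_{n+1} = y_n + z·[6/11·y_n + 5/11·y_{n+1}] ⇒ (1 − 5/11z)y_{n+1} = (1 + 6/11z)y_n
  so R(z) = (1 + 6/11z)/(1 − 5/11z).

Find x<0 with |R(x)|<1.
x=-0.7: |R|=0.4690
R=−1: 1+6/11x = −1+5/11x ⇒ -1/11x=2 ⇒ x=2/(-1/11)=-22.0000
Confirm numerically:
  x=-18.485: |R|=0.96601 <1
  x=-14.216: |R|=0.90517 <1
  x=-9.948: |R|=0.80158 <1
  x=-9.253: |R|=0.77740 <1
  x=-22.431: |R|=1.00350 >1
  x=-22.155: |R|=1.00127 >1
  x=-22.029: |R|=1.00024 >1
Stable set (-22.0000, 0).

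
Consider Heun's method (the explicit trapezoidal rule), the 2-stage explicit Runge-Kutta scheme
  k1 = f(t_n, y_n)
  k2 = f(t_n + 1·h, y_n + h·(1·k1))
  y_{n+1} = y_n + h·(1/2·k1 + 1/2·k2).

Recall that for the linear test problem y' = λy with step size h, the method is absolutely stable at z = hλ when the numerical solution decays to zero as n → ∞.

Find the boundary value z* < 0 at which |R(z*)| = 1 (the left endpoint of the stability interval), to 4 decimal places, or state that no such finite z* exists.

With y'=λy (z=hλ):
  order 2, 2-stage ⇒ R(z)=1+z+z^2/2
  (e.g. R(-1.62)=0.69220, |R|=0.69220)

Need |R(x)|<1, x<0.
x=-1.62: |R|=0.6922
|R(-1.9)|=0.9050 |R(-0.92)|=0.5032 |R(-0.52)|=0.6152
Bisect:
  x_lo=-2.7974 |R|=2.1153  x_hi=-0.2037 |R|=0.8171
  mid=-1.50054 |R|=0.62527 →hi
  mid=-2.14896 |R|=1.16006 →lo
  mid=-1.82475 |R|=0.84011 →hi
  mid=-1.98686 |R|=0.98694 →hi
  mid=-2.06791 |R|=1.07022 →lo
  mid=-2.02738 |R|=1.02776 →lo
  mid=-2.00712 |R|=1.00715 →lo
  mid=-1.99699 |R|=0.99699 →hi
  mid=-2.00205 |R|=1.00206 →lo
  mid=-1.99952 |R|=0.99952 →hi
  ...
  [-2.00015,-2.00000] ⇒ x*=-2.0000
Interval (-2.0000, 0).

left endpoint -2.0000.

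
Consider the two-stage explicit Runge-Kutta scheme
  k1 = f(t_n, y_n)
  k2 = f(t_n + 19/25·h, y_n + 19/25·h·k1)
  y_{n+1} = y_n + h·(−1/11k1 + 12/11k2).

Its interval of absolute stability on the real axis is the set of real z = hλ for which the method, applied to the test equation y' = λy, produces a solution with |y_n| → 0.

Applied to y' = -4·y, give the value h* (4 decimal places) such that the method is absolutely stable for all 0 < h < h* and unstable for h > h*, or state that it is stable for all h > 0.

Test eqn y'=λy, z=hλ:
  k1=λy_n ⇒ h·k1=z·y_n;  k2=λ(1+19/25z)y_n ⇒ h·k2=z(1+19/25z)y_n
  y_{n+1}/y_n = 1 − 1/11z + 12/11z(1+19/25z) = 1 + z + 228/275z²
  so R(z) = 1 + z + 228/275z².

Need |R(x)|<1, x<0.
x=-0.97: |R|=0.8101
R=1: x+228/275x²=0 ⇒ x=−275/228=-1.2061; min R=1−1/(4·228/275)=0.6985>−1
Confirm numerically:
  x=-1.039: |R|=0.85602 <1
  x=-0.908: |R|=0.77556 <1
  x=-0.865: |R|=0.75535 <1
  x=-1.794: |R|=1.87438 >1
  x=-1.634: |R|=1.57964 >1
Stable set (-1.2061, 0).

(-1.2061,0); λ=-4 ⇒ h* = (275/228)/4 = 0.3015.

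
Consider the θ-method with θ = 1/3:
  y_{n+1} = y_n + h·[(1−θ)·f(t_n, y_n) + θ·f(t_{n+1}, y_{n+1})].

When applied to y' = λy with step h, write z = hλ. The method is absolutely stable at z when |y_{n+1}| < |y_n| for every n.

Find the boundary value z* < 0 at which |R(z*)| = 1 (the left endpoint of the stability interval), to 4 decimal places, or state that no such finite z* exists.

left endpoint -6.0000.

With y'=λy (z=hλ):
  y_{n+1} = y_n + z·[2/3·y_n + 1/3·y_{n+1}] ⇒ (1 − 1/3z)y_{n+1} = (1 + 2/3z)y_n
  R(z) = (1 + 2/3z)/(1 − 1/3z).

Find x<0 with |R(x)|<1.
x=-1.77: |R|=0.1132
R=−1: 1+2/3x = −1+1/3x ⇒ -1/3x=2 ⇒ x=2/(-1/3)=-6.0000
Confirm numerically:
  x=-5.625: |R|=0.95652 <1
  x=-4.553: |R|=0.80842 <1
  x=-4.002: |R|=0.71465 <1
  x=-3.491: |R|=0.61346 <1
  x=-6.275: |R|=1.02965 >1
  x=-6.107: |R|=1.01175 >1
Interval (-6.0000, 0).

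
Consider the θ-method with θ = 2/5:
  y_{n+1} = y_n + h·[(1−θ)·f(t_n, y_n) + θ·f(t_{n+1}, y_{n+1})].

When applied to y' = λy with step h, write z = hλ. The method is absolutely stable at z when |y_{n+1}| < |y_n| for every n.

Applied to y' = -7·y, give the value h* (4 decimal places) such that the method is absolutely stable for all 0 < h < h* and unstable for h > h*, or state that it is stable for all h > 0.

(-10.0000,0); λ=-7 ⇒ h* = (10)/7 = 1.4286.

Test eqn y'=λy, z=hλ:
  y_{n+1} = y_n + z·[3/5·y_n + 2/5·y_{n+1}] ⇒ (1 − 2/5z)y_{n+1} = (1 + 3/5z)y_n
  Hence R(z) = (1 + 3/5z)/(1 − 2/5z).

Find x<0 with |R(x)|<1.
x=-1.35: |R|=0.1234
R=−1: 1+3/5x = −1+2/5x ⇒ -1/5x=2 ⇒ x=2/(-1/5)=-10.0000
Confirm numerically:
  x=-5.051: |R|=0.67230 <1
  x=-4.137: |R|=0.55831 <1
  x=-4.110: |R|=0.55446 <1
  x=-10.520: |R|=1.01997 >1
  x=-10.339: |R|=1.01320 >1
  x=-10.282: |R|=1.01103 >1
Interval (-10.0000, 0).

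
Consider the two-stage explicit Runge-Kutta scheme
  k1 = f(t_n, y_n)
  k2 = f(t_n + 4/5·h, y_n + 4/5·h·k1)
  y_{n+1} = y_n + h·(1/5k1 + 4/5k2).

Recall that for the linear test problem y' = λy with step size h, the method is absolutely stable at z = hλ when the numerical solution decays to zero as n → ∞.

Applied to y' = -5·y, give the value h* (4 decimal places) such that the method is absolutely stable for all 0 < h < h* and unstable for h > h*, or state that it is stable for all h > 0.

Set f=λy, z=hλ:
  k1=λy_n ⇒ h·k1=z·y_n;  k2=λ(1+4/5z)y_n ⇒ h·k2=z(1+4/5z)y_n
  y_{n+1}/y_n = 1 + 1/5z + 4/5z(1+4/5z) = 1 + z + 16/25z²
  so R(z) = 1 + z + 16/25z².

Find x<0 with |R(x)|<1.
x=-1.17: |R|=0.7061
R=1: x+16/25x²=0 ⇒ x=−25/16=-1.5625; min R=1−1/(4·16/25)=0.6094>−1
Confirm numerically:
  x=-1.006: |R|=0.64170 <1
  x=-0.950: |R|=0.62760 <1
  x=-0.785: |R|=0.60938 <1
  x=-2.004: |R|=1.56625 >1
  x=-1.878: |R|=1.37921 >1
  x=-1.700: |R|=1.14960 >1
Stable set (-1.5625, 0).

(-1.5625,0); λ=-5 ⇒ h* = (25/16)/5 = 0.3125.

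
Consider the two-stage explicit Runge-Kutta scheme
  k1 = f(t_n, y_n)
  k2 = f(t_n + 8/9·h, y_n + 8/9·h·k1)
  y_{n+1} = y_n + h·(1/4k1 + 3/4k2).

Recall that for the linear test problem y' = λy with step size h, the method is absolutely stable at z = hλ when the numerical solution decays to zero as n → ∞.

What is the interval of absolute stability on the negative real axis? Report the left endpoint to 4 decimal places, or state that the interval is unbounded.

On y'=λy, z=hλ:
  k1=λy_n ⇒ h·k1=z·y_n;  k2=λ(1+8/9z)y_n ⇒ h·k2=z(1+8/9z)y_n
  y_{n+1}/y_n = 1 + 1/4z + 3/4z(1+8/9z) = 1 + z + 2/3z²
  R(z) = 1 + z + 2/3z².

Boundary: |R(x)|=1, x<0.
x=-0.61: |R|=0.6381
R=1: x+2/3x²=0 ⇒ x=−3/2=-1.5000; min R=1−1/(4·2/3)=0.6250>−1
Confirm numerically:
  x=-1.423: |R|=0.92695 <1
  x=-0.937: |R|=0.64831 <1
  x=-0.929: |R|=0.64636 <1
  x=-0.852: |R|=0.63194 <1
  x=-1.998: |R|=1.66334 >1
  x=-1.782: |R|=1.33502 >1
  x=-1.603: |R|=1.11007 >1
Interval (-1.5000, 0).

z∈(-1.5000,0).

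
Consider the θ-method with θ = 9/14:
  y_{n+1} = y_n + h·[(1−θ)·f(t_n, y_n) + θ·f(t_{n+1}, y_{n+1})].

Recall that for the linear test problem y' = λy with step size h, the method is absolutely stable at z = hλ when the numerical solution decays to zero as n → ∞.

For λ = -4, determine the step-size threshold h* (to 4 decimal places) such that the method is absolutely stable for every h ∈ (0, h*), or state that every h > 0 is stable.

With y'=λy (z=hλ):
  y_{n+1} = y_n + z·[5/14·y_n + 9/14·y_{n+1}] ⇒ (1 − 9/14z)y_{n+1} = (1 + 5/14z)y_n
  R(z) = (1 + 5/14z)/(1 − 9/14z).

Need |R(x)|<1, x<0.
x=-1.38: |R|=0.2687
x=-2: |R|=0.1250
x=-10: |R|=0.3462
x=-100: |R|=0.5317
θ=9/14≥1/2 ⇒ |1+5/14x|<|1−9/14x| ∀x<0 ⇒ unbounded interval.

(−∞, 0) — no finite endpoint. Any h>0 works for λ=-4.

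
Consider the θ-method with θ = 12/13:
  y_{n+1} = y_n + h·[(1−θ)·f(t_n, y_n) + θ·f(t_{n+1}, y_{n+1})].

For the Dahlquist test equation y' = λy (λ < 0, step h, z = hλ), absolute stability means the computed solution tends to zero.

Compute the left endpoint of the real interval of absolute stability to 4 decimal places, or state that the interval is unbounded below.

unbounded; (−∞, 0).

Test eqn y'=λy, z=hλ:
  y_{n+1} = y_n + z·[1/13·y_n + 12/13·y_{n+1}] ⇒ (1 − 12/13z)y_{n+1} = (1 + 1/13z)y_n
  Hence R(z) = (1 + 1/13z)/(1 − 12/13z).

Boundary: |R(x)|=1, x<0.
x=-1.08: |R|=0.4592
x=-2: |R|=0.2973
x=-10: |R|=0.0226
x=-100: |R|=0.0717
θ=12/13≥1/2 ⇒ |1+1/13x|<|1−12/13x| ∀x<0 ⇒ interval (−∞,0).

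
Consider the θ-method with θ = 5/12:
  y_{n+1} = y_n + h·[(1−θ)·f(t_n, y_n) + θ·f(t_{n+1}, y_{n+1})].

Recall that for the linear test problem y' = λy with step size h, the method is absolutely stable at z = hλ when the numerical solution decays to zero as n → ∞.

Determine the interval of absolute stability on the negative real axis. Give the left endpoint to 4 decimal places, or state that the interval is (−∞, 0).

Test eqn y'=λy, z=hλ:
  y_{n+1} = y_n + z·[7/12·y_n + 5/12·y_{n+1}] ⇒ (1 − 5/12z)y_{n+1} = (1 + 7/12z)y_n
  ⇒ R(z) = (1 + 7/12z)/(1 − 5/12z).

Find x<0 with |R(x)|<1.
x=-1.69: |R|=0.0083
R=−1: 1+7/12x = −1+5/12x ⇒ -1/6x=2 ⇒ x=2/(-1/6)=-12.0000
Confirm numerically:
  x=-11.683: |R|=0.99100 <1
  x=-8.435: |R|=0.86839 <1
  x=-8.270: |R|=0.86017 <1
  x=-5.554: |R|=0.67584 <1
  x=-12.445: |R|=1.01199 >1
  x=-12.304: |R|=1.00827 >1
Stable set (-12.0000, 0).

(-12.0000, 0).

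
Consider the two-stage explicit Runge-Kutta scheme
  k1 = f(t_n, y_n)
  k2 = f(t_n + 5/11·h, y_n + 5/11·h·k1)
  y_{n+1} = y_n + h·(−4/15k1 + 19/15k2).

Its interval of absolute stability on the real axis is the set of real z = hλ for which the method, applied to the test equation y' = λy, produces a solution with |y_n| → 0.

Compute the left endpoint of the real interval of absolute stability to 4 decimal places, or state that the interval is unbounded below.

left endpoint -1.7368.

On y'=λy, z=hλ:
  k1=λy_n ⇒ h·k1=z·y_n;  k2=λ(1+5/11z)y_n ⇒ h·k2=z(1+5/11z)y_n
  y_{n+1}/y_n = 1 − 4/15z + 19/15z(1+5/11z) = 1 + z + 19/33z²
  so R(z) = 1 + z + 19/33z².

Need |R(x)|<1, x<0.
x=-0.65: |R|=0.5933
R=1: x+19/33x²=0 ⇒ x=−33/19=-1.7368; min R=1−1/(4·19/33)=0.5658>−1
Confirm numerically:
  x=-1.474: |R|=0.77693 <1
  x=-1.344: |R|=0.69601 <1
  x=-0.736: |R|=0.57589 <1
  x=-2.308: |R|=1.75898 >1
  x=-2.171: |R|=1.54268 >1
So |R|<1 on (-1.7368, 0).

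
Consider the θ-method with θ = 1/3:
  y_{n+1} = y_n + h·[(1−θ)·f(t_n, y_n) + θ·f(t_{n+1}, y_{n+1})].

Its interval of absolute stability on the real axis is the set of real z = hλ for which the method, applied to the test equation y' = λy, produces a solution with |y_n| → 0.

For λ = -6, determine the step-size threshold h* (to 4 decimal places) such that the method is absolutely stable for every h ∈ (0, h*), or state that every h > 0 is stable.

(-6.0000,0); λ=-6 ⇒ h* = (6)/6 = 1.0000.

On y'=λy, z=hλ:
  y_{n+1} = y_n + z·[2/3·y_n + 1/3·y_{n+1}] ⇒ (1 − 1/3z)y_{n+1} = (1 + 2/3z)y_n
  so R(z) = (1 + 2/3z)/(1 − 1/3z).

Solve |R(x)|<1 on ℝ⁻.
x=-1.31: |R|=0.0882
R=−1: 1+2/3x = −1+1/3x ⇒ -1/3x=2 ⇒ x=2/(-1/3)=-6.0000
Confirm numerically:
  x=-5.416: |R|=0.93061 <1
  x=-4.893: |R|=0.85975 <1
  x=-4.680: |R|=0.82813 <1
  x=-4.258: |R|=0.75999 <1
  x=-6.470: |R|=1.04963 >1
  x=-6.055: |R|=1.00607 >1
Interval (-6.0000, 0).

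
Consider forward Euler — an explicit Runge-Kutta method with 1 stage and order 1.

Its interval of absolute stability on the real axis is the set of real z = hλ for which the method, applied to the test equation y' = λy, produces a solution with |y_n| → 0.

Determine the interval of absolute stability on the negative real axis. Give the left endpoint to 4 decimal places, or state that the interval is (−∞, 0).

On y'=λy, z=hλ:
  order 1, 1-stage ⇒ R(z)=1+z
  (e.g. R(-0.35)=0.65000, |R|=0.65000)

Boundary: |R(x)|=1, x<0.
x=-0.35: |R|=0.6500
|R(-1.24)|=0.2400 |R(-1.05)|=0.0500 |R(-0.89)|=0.1100
Bisect:
  x_lo=-2.8267 |R|=1.8267  x_hi=-0.3343 |R|=0.6657
  mid=-1.58053 |R|=0.58053 →hi
  mid=-2.20363 |R|=1.20363 →lo
  mid=-1.89208 |R|=0.89208 →hi
  mid=-2.04785 |R|=1.04785 →lo
  mid=-1.96997 |R|=0.96997 →hi
  mid=-2.00891 |R|=1.00891 →lo
  mid=-1.98944 |R|=0.98944 →hi
  mid=-1.99917 |R|=0.99917 →hi
  mid=-2.00404 |R|=1.00404 →lo
  mid=-2.00161 |R|=1.00161 →lo
  ...
  [-2.00009,-1.99994] ⇒ x*=-2.0000
So |R|<1 on (-2.0000, 0).

(-2.0000, 0).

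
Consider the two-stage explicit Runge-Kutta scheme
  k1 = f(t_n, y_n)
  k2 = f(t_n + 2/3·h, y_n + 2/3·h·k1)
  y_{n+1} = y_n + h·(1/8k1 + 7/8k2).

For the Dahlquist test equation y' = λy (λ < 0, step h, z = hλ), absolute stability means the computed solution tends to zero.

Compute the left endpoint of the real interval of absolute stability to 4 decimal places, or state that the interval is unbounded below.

Test eqn y'=λy, z=hλ:
  k1=λy_n ⇒ h·k1=z·y_n;  k2=λ(1+2/3z)y_n ⇒ h·k2=z(1+2/3z)y_n
  y_{n+1}/y_n = 1 + 1/8z + 7/8z(1+2/3z) = 1 + z + 7/12z²
  R(z) = 1 + z + 7/12z².

Boundary: |R(x)|=1, x<0.
x=-1.62: |R|=0.9109
R=1: x+7/12x²=0 ⇒ x=−12/7=-1.7143; min R=1−1/(4·7/12)=0.5714>−1
Confirm numerically:
  x=-1.623: |R|=0.91358 <1
  x=-1.453: |R|=0.77854 <1
  x=-1.174: |R|=0.62999 <1
  x=-2.077: |R|=1.43946 >1
  x=-1.990: |R|=1.32006 >1
Stable set (-1.7143, 0).

left endpoint -1.7143.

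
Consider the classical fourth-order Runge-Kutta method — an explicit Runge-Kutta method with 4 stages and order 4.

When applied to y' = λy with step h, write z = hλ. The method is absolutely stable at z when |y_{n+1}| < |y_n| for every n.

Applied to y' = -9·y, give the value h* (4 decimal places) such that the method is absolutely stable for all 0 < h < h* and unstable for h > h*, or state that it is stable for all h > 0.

(-2.7853,0); λ=-9 ⇒ h* = 0.3095.

Test eqn y'=λy, z=hλ:
  order 4, 4-stage ⇒ R(z)=1+z+z^2/2+z^3/6+z^4/24
  (e.g. R(-1.72)=0.27580, |R|=0.27580)

Need |R(x)|<1, x<0.
x=-1.72: |R|=0.2758
|R(-2.4)|=0.5584 |R(-1.55)|=0.2711 |R(-1.28)|=0.3015
Bisect:
  x_lo=-3.5763 |R|=3.0112  x_hi=-0.3743 |R|=0.6878
  mid=-1.97531 |R|=0.32541 →hi
  mid=-2.77582 |R|=0.98581 →hi
  mid=-3.17607 |R|=1.76775 →lo
  mid=-2.97594 |R|=1.32760 →lo
  mid=-2.87588 |R|=1.14539 →lo
  mid=-2.82585 |R|=1.06288 →lo
  mid=-2.80083 |R|=1.02368 →lo
  ...
  [-2.78539,-2.78520] ⇒ x*=-2.7853
So |R|<1 on (-2.7853, 0).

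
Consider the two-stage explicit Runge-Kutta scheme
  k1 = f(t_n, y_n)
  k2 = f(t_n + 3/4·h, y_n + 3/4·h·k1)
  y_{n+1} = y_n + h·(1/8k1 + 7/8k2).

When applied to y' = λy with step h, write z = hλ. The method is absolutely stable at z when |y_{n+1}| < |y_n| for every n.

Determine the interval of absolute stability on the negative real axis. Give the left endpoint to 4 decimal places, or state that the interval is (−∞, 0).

(-1.5238, 0).

Test eqn y'=λy, z=hλ:
  k1=λy_n ⇒ h·k1=z·y_n;  k2=λ(1+3/4z)y_n ⇒ h·k2=z(1+3/4z)y_n
  y_{n+1}/y_n = 1 + 1/8z + 7/8z(1+3/4z) = 1 + z + 21/32z²
  Hence R(z) = 1 + z + 21/32z².

Boundary: |R(x)|=1, x<0.
x=-0.78: |R|=0.6193
R=1: x+21/32x²=0 ⇒ x=−32/21=-1.5238; min R=1−1/(4·21/32)=0.6190>−1
Confirm numerically:
  x=-1.461: |R|=0.93978 <1
  x=-1.254: |R|=0.77796 <1
  x=-1.160: |R|=0.72305 <1
  x=-1.093: |R|=0.69099 <1
  x=-2.070: |R|=1.74197 >1
  x=-1.835: |R|=1.37474 >1
  x=-1.706: |R|=1.20397 >1
Interval (-1.5238, 0).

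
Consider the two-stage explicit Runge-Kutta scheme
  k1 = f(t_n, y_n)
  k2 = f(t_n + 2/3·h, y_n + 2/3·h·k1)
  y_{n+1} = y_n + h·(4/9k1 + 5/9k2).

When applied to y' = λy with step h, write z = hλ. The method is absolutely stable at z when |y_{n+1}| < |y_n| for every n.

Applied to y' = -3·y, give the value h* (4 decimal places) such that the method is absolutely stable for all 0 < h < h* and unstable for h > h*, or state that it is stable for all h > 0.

(-2.7000,0); λ=-3 ⇒ h* = (27/10)/3 = 0.9000.

Test eqn y'=λy, z=hλ:
  k1=λy_n ⇒ h·k1=z·y_n;  k2=λ(1+2/3z)y_n ⇒ h·k2=z(1+2/3z)y_n
  y_{n+1}/y_n = 1 + 4/9z + 5/9z(1+2/3z) = 1 + z + 10/27z²
  ⇒ R(z) = 1 + z + 10/27z².

Boundary: |R(x)|=1, x<0.
x=-1.08: |R|=0.3520
R=1: x+10/27x²=0 ⇒ x=−27/10=-2.7000; min R=1−1/(4·10/27)=0.3250>−1
Confirm numerically:
  x=-2.644: |R|=0.94516 <1
  x=-2.421: |R|=0.74983 <1
  x=-1.210: |R|=0.33226 <1
  x=-3.293: |R|=1.72324 >1
  x=-2.804: |R|=1.10801 >1
So |R|<1 on (-2.7000, 0).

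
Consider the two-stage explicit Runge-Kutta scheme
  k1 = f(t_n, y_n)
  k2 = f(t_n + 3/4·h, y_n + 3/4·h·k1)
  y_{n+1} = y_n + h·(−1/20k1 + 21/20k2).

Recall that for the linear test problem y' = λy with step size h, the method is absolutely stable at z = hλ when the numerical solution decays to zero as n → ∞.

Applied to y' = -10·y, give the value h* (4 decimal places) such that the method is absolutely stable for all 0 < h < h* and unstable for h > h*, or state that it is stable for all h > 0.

(-1.2698,0); λ=-10 ⇒ h* = (80/63)/10 = 0.1270.

Test eqn y'=λy, z=hλ:
  k1=λy_n ⇒ h·k1=z·y_n;  k2=λ(1+3/4z)y_n ⇒ h·k2=z(1+3/4z)y_n
  y_{n+1}/y_n = 1 − 1/20z + 21/20z(1+3/4z) = 1 + z + 63/80z²
  ⇒ R(z) = 1 + z + 63/80z².

Find x<0 with |R(x)|<1.
x=-1.65: |R|=1.4940
R=1: x+63/80x²=0 ⇒ x=−80/63=-1.2698; min R=1−1/(4·63/80)=0.6825>−1
Confirm numerically:
  x=-1.026: |R|=0.80298 <1
  x=-0.819: |R|=0.70922 <1
  x=-0.735: |R|=0.69043 <1
  x=-0.664: |R|=0.68321 <1
  x=-1.547: |R|=1.33765 >1
  x=-1.525: |R|=1.30643 >1
  x=-1.347: |R|=1.08185 >1
So |R|<1 on (-1.2698, 0).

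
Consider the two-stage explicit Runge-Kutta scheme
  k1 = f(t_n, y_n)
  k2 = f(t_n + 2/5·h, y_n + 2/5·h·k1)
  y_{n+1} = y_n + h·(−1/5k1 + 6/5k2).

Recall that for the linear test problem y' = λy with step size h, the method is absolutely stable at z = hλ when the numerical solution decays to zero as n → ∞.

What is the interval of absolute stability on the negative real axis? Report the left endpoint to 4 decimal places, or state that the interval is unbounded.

Set f=λy, z=hλ:
  k1=λy_n ⇒ h·k1=z·y_n;  k2=λ(1+2/5z)y_n ⇒ h·k2=z(1+2/5z)y_n
  y_{n+1}/y_n = 1 − 1/5z + 6/5z(1+2/5z) = 1 + z + 12/25z²
  R(z) = 1 + z + 12/25z².

Solve |R(x)|<1 on ℝ⁻.
x=-1.21: |R|=0.4928
R=1: x+12/25x²=0 ⇒ x=−25/12=-2.0833; min R=1−1/(4·12/25)=0.4792>−1
Confirm numerically:
  x=-1.959: |R|=0.88309 <1
  x=-1.790: |R|=0.74797 <1
  x=-0.866: |R|=0.49398 <1
  x=-2.666: |R|=1.74563 >1
  x=-2.413: |R|=1.38183 >1
So |R|<1 on (-2.0833, 0).

(-2.0833, 0).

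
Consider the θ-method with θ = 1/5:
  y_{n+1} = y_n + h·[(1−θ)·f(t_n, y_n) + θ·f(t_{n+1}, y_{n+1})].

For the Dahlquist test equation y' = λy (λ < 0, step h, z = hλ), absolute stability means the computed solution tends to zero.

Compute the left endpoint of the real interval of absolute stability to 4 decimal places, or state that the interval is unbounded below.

Test eqn y'=λy, z=hλ:
  y_{n+1} = y_n + z·[4/5·y_n + 1/5·y_{n+1}] ⇒ (1 − 1/5z)y_{n+1} = (1 + 4/5z)y_n
  R(z) = (1 + 4/5z)/(1 − 1/5z).

Solve |R(x)|<1 on ℝ⁻.
x=-1.54: |R|=0.1774
R=−1: 1+4/5x = −1+1/5x ⇒ -3/5x=2 ⇒ x=2/(-3/5)=-3.3333
Confirm numerically:
  x=-2.698: |R|=0.75240 <1
  x=-2.234: |R|=0.54410 <1
  x=-1.968: |R|=0.41217 <1
  x=-1.913: |R|=0.38363 <1
  x=-3.866: |R|=1.18024 >1
  x=-3.811: |R|=1.16264 >1
  x=-3.661: |R|=1.11350 >1
Interval (-3.3333, 0).

z* = -3.3333.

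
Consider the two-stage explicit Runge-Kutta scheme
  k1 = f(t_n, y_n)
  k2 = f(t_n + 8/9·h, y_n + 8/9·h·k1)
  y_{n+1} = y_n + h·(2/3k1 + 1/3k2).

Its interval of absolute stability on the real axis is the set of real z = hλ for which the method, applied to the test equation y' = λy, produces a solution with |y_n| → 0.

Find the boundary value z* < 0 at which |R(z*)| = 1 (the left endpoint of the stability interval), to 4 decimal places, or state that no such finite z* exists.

With y'=λy (z=hλ):
  k1=λy_n ⇒ h·k1=z·y_n;  k2=λ(1+8/9z)y_n ⇒ h·k2=z(1+8/9z)y_n
  y_{n+1}/y_n = 1 + 2/3z + 1/3z(1+8/9z) = 1 + z + 8/27z²
  so R(z) = 1 + z + 8/27z².

Find x<0 with |R(x)|<1.
x=-1.75: |R|=0.1574
R=1: x+8/27x²=0 ⇒ x=−27/8=-3.3750; min R=1−1/(4·8/27)=0.1562>−1
Confirm numerically:
  x=-2.219: |R|=0.23995 <1
  x=-1.702: |R|=0.15631 <1
  x=-1.461: |R|=0.17145 <1
  x=-3.805: |R|=1.48479 >1
  x=-3.607: |R|=1.24795 >1
Stable set (-3.3750, 0).

left endpoint -3.3750.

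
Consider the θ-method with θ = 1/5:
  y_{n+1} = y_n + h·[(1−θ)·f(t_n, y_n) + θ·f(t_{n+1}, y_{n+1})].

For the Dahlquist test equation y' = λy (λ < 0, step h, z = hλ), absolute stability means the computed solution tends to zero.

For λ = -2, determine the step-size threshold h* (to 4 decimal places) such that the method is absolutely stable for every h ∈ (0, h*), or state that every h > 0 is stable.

On y'=λy, z=hλ:
  y_{n+1} = y_n + z·[4/5·y_n + 1/5·y_{n+1}] ⇒ (1 − 1/5z)y_{n+1} = (1 + 4/5z)y_n
  ⇒ R(z) = (1 + 4/5z)/(1 − 1/5z).

Need |R(x)|<1, x<0.
x=-0.95: |R|=0.2017
R=−1: 1+4/5x = −1+1/5x ⇒ -3/5x=2 ⇒ x=2/(-3/5)=-3.3333
Confirm numerically:
  x=-3.206: |R|=0.95345 <1
  x=-2.797: |R|=0.79364 <1
  x=-1.797: |R|=0.32191 <1
  x=-3.728: |R|=1.13566 >1
  x=-3.390: |R|=1.02026 >1
Interval (-3.3333, 0).

(-3.3333,0); λ=-2 ⇒ h* = (10/3)/2 = 1.6667.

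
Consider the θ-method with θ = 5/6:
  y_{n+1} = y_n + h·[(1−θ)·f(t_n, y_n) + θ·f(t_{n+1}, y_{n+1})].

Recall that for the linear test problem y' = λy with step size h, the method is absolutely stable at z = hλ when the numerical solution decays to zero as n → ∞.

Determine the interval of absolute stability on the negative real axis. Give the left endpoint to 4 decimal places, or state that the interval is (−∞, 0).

interval (−∞, 0).

With y'=λy (z=hλ):
  y_{n+1} = y_n + z·[1/6·y_n + 5/6·y_{n+1}] ⇒ (1 − 5/6z)y_{n+1} = (1 + 1/6z)y_n
  ⇒ R(z) = (1 + 1/6z)/(1 − 5/6z).

Solve |R(x)|<1 on ℝ⁻.
x=-1.27: |R|=0.3830
x=-2: |R|=0.2500
x=-10: |R|=0.0714
x=-100: |R|=0.1858
θ=5/6≥1/2 ⇒ |1+1/6x|<|1−5/6x| ∀x<0 ⇒ stable on all of ℝ⁻.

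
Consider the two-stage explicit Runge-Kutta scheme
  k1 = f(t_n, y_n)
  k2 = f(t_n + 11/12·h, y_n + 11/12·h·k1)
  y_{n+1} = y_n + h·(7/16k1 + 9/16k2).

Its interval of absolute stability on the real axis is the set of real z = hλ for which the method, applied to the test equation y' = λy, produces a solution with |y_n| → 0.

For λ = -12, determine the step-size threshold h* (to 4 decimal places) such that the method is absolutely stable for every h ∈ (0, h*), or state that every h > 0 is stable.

With y'=λy (z=hλ):
  k1=λy_n ⇒ h·k1=z·y_n;  k2=λ(1+11/12z)y_n ⇒ h·k2=z(1+11/12z)y_n
  y_{n+1}/y_n = 1 + 7/16z + 9/16z(1+11/12z) = 1 + z + 33/64z²
  ⇒ R(z) = 1 + z + 33/64z².

Solve |R(x)|<1 on ℝ⁻.
x=-1.65: |R|=0.7538
R=1: x+33/64x²=0 ⇒ x=−64/33=-1.9394; min R=1−1/(4·33/64)=0.5152>−1
Confirm numerically:
  x=-1.770: |R|=0.84540 <1
  x=-1.496: |R|=0.65798 <1
  x=-1.404: |R|=0.61241 <1
  x=-2.307: |R|=1.43728 >1
  x=-2.021: |R|=1.08504 >1
Stable set (-1.9394, 0).

(-1.9394,0); λ=-12 ⇒ h* = (64/33)/12 = 0.1616.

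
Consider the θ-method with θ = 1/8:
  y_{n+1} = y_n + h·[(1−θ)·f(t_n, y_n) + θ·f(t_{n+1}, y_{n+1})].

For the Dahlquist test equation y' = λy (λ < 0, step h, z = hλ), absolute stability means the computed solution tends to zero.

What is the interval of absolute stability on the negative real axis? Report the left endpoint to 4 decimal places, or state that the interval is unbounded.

Test eqn y'=λy, z=hλ:
  y_{n+1} = y_n + z·[7/8·y_n + 1/8·y_{n+1}] ⇒ (1 − 1/8z)y_{n+1} = (1 + 7/8z)y_n
  so R(z) = (1 + 7/8z)/(1 − 1/8z).

Solve |R(x)|<1 on ℝ⁻.
x=-1.54: |R|=0.2914
R=−1: 1+7/8x = −1+1/8x ⇒ -3/4x=2 ⇒ x=2/(-3/4)=-2.6667
Confirm numerically:
  x=-2.485: |R|=0.89604 <1
  x=-2.370: |R|=0.82835 <1
  x=-2.200: |R|=0.72549 <1
  x=-1.778: |R|=0.45469 <1
  x=-3.197: |R|=1.28418 >1
  x=-2.878: |R|=1.11657 >1
  x=-2.732: |R|=1.03653 >1
Stable set (-2.6667, 0).

(-2.6667, 0).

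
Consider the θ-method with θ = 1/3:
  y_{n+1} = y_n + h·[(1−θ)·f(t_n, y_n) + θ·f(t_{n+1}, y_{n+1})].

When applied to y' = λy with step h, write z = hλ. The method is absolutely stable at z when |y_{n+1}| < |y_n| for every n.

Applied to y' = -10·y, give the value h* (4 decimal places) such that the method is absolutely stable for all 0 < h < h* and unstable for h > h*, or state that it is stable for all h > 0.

On y'=λy, z=hλ:
  y_{n+1} = y_n + z·[2/3·y_n + 1/3·y_{n+1}] ⇒ (1 − 1/3z)y_{n+1} = (1 + 2/3z)y_n
  R(z) = (1 + 2/3z)/(1 − 1/3z).

Boundary: |R(x)|=1, x<0.
x=-1.09: |R|=0.2005
R=−1: 1+2/3x = −1+1/3x ⇒ -1/3x=2 ⇒ x=2/(-1/3)=-6.0000
Confirm numerically:
  x=-5.643: |R|=0.95869 <1
  x=-4.682: |R|=0.82843 <1
  x=-2.672: |R|=0.41326 <1
  x=-6.433: |R|=1.04590 >1
  x=-6.289: |R|=1.03111 >1
  x=-6.286: |R|=1.03080 >1
So |R|<1 on (-6.0000, 0).

(-6.0000,0); λ=-10 ⇒ h* = (6)/10 = 0.6000.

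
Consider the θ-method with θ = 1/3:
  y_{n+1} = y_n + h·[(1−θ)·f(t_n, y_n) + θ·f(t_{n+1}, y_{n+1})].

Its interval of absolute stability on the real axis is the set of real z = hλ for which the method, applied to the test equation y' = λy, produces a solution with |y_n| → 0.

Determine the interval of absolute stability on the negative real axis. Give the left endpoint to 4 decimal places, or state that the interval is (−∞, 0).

(-6.0000, 0).

Set f=λy, z=hλ:
  y_{n+1} = y_n + z·[2/3·y_n + 1/3·y_{n+1}] ⇒ (1 − 1/3z)y_{n+1} = (1 + 2/3z)y_n
  so R(z) = (1 + 2/3z)/(1 − 1/3z).

Solve |R(x)|<1 on ℝ⁻.
x=-1.73: |R|=0.0973
R=−1: 1+2/3x = −1+1/3x ⇒ -1/3x=2 ⇒ x=2/(-1/3)=-6.0000
Confirm numerically:
  x=-5.508: |R|=0.94217 <1
  x=-4.894: |R|=0.85989 <1
  x=-3.457: |R|=0.60616 <1
  x=-2.438: |R|=0.34498 <1
  x=-6.427: |R|=1.04530 >1
  x=-6.241: |R|=1.02608 >1
  x=-6.227: |R|=1.02460 >1
Stable set (-6.0000, 0).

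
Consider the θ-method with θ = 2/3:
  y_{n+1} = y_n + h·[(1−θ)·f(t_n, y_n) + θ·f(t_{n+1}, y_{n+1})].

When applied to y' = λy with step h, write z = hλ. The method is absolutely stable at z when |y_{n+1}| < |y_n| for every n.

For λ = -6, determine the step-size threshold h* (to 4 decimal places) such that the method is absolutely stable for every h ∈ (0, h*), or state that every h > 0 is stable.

Set f=λy, z=hλ:
  y_{n+1} = y_n + z·[1/3·y_n + 2/3·y_{n+1}] ⇒ (1 − 2/3z)y_{n+1} = (1 + 1/3z)y_n
  Hence R(z) = (1 + 1/3z)/(1 − 2/3z).

Find x<0 with |R(x)|<1.
x=-0.78: |R|=0.4868
x=-2: |R|=0.1429
x=-10: |R|=0.3043
x=-100: |R|=0.4778
θ=2/3≥1/2 ⇒ |1+1/3x|<|1−2/3x| ∀x<0 ⇒ stable on all of ℝ⁻.

interval (−∞, 0). Any h>0 works for λ=-6.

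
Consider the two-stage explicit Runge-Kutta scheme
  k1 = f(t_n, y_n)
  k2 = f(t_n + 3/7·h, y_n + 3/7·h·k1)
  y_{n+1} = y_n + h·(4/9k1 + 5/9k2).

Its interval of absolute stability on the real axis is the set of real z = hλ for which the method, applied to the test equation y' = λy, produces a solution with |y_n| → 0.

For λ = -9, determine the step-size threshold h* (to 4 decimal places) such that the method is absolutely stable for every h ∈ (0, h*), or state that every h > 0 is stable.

Test eqn y'=λy, z=hλ:
  k1=λy_n ⇒ h·k1=z·y_n;  k2=λ(1+3/7z)y_n ⇒ h·k2=z(1+3/7z)y_n
  y_{n+1}/y_n = 1 + 4/9z + 5/9z(1+3/7z) = 1 + z + 5/21z²
  R(z) = 1 + z + 5/21z².

Need |R(x)|<1, x<0.
x=-1.56: |R|=0.0194
R=1: x+5/21x²=0 ⇒ x=−21/5=-4.2000; min R=1−1/(4·5/21)=-0.0500>−1
Confirm numerically:
  x=-3.486: |R|=0.40738 <1
  x=-2.677: |R|=0.02927 <1
  x=-2.179: |R|=0.04851 <1
  x=-1.943: |R|=0.04413 <1
  x=-4.698: |R|=1.55705 >1
  x=-4.517: |R|=1.34093 >1
  x=-4.406: |R|=1.21610 >1
So |R|<1 on (-4.2000, 0).

(-4.2000,0); λ=-9 ⇒ h* = (21/5)/9 = 0.4667.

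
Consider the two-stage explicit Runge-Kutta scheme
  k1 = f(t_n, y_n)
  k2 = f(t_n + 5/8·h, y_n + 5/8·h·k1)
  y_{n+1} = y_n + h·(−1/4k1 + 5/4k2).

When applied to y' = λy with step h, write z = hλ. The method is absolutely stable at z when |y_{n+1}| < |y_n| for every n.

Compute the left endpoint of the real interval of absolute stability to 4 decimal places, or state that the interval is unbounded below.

z* = -1.2800.

On y'=λy, z=hλ:
  k1=λy_n ⇒ h·k1=z·y_n;  k2=λ(1+5/8z)y_n ⇒ h·k2=z(1+5/8z)y_n
  y_{n+1}/y_n = 1 − 1/4z + 5/4z(1+5/8z) = 1 + z + 25/32z²
  Hence R(z) = 1 + z + 25/32z².

Solve |R(x)|<1 on ℝ⁻.
x=-1.13: |R|=0.8676
R=1: x+25/32x²=0 ⇒ x=−32/25=-1.2800; min R=1−1/(4·25/32)=0.6800>−1
Confirm numerically:
  x=-1.136: |R|=0.87220 <1
  x=-0.928: |R|=0.74480 <1
  x=-0.612: |R|=0.68061 <1
  x=-0.534: |R|=0.68878 <1
  x=-1.611: |R|=1.41659 >1
  x=-1.610: |R|=1.41508 >1
  x=-1.383: |R|=1.11129 >1
Stable set (-1.2800, 0).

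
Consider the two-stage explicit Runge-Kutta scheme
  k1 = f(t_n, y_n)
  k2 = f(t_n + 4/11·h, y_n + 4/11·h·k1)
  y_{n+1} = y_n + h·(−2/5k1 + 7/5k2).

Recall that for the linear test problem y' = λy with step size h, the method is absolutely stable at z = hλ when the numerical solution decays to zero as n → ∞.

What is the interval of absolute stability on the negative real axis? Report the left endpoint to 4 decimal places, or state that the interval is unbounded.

Test eqn y'=λy, z=hλ:
  k1=λy_n ⇒ h·k1=z·y_n;  k2=λ(1+4/11z)y_n ⇒ h·k2=z(1+4/11z)y_n
  y_{n+1}/y_n = 1 − 2/5z + 7/5z(1+4/11z) = 1 + z + 28/55z²
  so R(z) = 1 + z + 28/55z².

Boundary: |R(x)|=1, x<0.
x=-1.7: |R|=0.7713
R=1: x+28/55x²=0 ⇒ x=−55/28=-1.9643; min R=1−1/(4·28/55)=0.5089>−1
Confirm numerically:
  x=-1.873: |R|=0.91296 <1
  x=-1.792: |R|=0.84283 <1
  x=-1.297: |R|=0.55940 <1
  x=-2.515: |R|=1.70511 >1
  x=-2.391: |R|=1.51941 >1
  x=-2.386: |R|=1.51225 >1
Interval (-1.9643, 0).

z∈(-1.9643,0).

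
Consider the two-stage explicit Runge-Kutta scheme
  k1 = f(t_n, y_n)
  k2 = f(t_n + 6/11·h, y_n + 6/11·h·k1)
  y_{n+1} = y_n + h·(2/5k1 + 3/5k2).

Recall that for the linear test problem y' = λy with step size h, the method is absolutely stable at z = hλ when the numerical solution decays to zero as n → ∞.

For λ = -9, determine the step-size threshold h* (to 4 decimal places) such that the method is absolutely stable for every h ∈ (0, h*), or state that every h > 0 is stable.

(-3.0556,0); λ=-9 ⇒ h* = (55/18)/9 = 0.3395.

On y'=λy, z=hλ:
  k1=λy_n ⇒ h·k1=z·y_n;  k2=λ(1+6/11z)y_n ⇒ h·k2=z(1+6/11z)y_n
  y_{n+1}/y_n = 1 + 2/5z + 3/5z(1+6/11z) = 1 + z + 18/55z²
  R(z) = 1 + z + 18/55z².

Need |R(x)|<1, x<0.
x=-0.86: |R|=0.3821
R=1: x+18/55x²=0 ⇒ x=−55/18=-3.0556; min R=1−1/(4·18/55)=0.2361>−1
Confirm numerically:
  x=-2.540: |R|=0.57143 <1
  x=-2.418: |R|=0.49547 <1
  x=-1.819: |R|=0.26387 <1
  x=-1.368: |R|=0.24447 <1
  x=-3.470: |R|=1.47066 >1
  x=-3.101: |R|=1.04612 >1
  x=-3.092: |R|=1.03688 >1
So |R|<1 on (-3.0556, 0).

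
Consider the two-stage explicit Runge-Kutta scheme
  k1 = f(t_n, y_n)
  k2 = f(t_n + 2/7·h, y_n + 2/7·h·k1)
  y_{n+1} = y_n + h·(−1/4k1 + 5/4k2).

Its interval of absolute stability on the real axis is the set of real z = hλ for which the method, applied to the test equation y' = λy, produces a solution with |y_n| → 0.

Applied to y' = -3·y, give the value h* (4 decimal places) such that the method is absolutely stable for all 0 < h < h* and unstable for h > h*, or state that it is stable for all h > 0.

(-2.8000,0); λ=-3 ⇒ h* = (14/5)/3 = 0.9333.

On y'=λy, z=hλ:
  k1=λy_n ⇒ h·k1=z·y_n;  k2=λ(1+2/7z)y_n ⇒ h·k2=z(1+2/7z)y_n
  y_{n+1}/y_n = 1 − 1/4z + 5/4z(1+2/7z) = 1 + z + 5/14z²
  so R(z) = 1 + z + 5/14z².

Solve |R(x)|<1 on ℝ⁻.
x=-1.75: |R|=0.3438
R=1: x+5/14x²=0 ⇒ x=−14/5=-2.8000; min R=1−1/(4·5/14)=0.3000>−1
Confirm numerically:
  x=-2.355: |R|=0.62572 <1
  x=-2.272: |R|=0.57157 <1
  x=-1.654: |R|=0.32304 <1
  x=-3.132: |R|=1.37137 >1
  x=-2.978: |R|=1.18932 >1
  x=-2.939: |R|=1.14590 >1
Interval (-2.8000, 0).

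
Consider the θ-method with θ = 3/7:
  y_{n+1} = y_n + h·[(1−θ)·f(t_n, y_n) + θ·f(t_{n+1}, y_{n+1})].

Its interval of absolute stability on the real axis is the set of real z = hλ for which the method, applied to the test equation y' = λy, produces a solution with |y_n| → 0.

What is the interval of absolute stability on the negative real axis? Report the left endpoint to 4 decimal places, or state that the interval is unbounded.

(-14.0000, 0).

Test eqn y'=λy, z=hλ:
  y_{n+1} = y_n + z·[4/7·y_n + 3/7·y_{n+1}] ⇒ (1 − 3/7z)y_{n+1} = (1 + 4/7z)y_n
  R(z) = (1 + 4/7z)/(1 − 3/7z).

Solve |R(x)|<1 on ℝ⁻.
x=-0.45: |R|=0.6228
R=−1: 1+4/7x = −1+3/7x ⇒ -1/7x=2 ⇒ x=2/(-1/7)=-14.0000
Confirm numerically:
  x=-12.343: |R|=0.96237 <1
  x=-6.877: |R|=0.74221 <1
  x=-6.024: |R|=0.68188 <1
  x=-14.559: |R|=1.01103 >1
  x=-14.281: |R|=1.00564 >1
Stable set (-14.0000, 0).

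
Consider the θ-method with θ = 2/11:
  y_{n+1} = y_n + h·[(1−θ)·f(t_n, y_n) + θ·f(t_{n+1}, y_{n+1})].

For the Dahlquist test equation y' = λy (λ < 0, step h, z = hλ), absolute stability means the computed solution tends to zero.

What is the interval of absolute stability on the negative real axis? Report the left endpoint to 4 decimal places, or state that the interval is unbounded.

z∈(-3.1429,0).

Test eqn y'=λy, z=hλ:
  y_{n+1} = y_n + z·[9/11·y_n + 2/11·y_{n+1}] ⇒ (1 − 2/11z)y_{n+1} = (1 + 9/11z)y_n
  ⇒ R(z) = (1 + 9/11z)/(1 − 2/11z).

Boundary: |R(x)|=1, x<0.
x=-1.07: |R|=0.1043
R=−1: 1+9/11x = −1+2/11x ⇒ -7/11x=2 ⇒ x=2/(-7/11)=-3.1429
Confirm numerically:
  x=-2.680: |R|=0.80196 <1
  x=-2.414: |R|=0.67766 <1
  x=-1.670: |R|=0.28103 <1
  x=-3.574: |R|=1.16630 >1
  x=-3.446: |R|=1.11860 >1
  x=-3.185: |R|=1.01698 >1
So |R|<1 on (-3.1429, 0).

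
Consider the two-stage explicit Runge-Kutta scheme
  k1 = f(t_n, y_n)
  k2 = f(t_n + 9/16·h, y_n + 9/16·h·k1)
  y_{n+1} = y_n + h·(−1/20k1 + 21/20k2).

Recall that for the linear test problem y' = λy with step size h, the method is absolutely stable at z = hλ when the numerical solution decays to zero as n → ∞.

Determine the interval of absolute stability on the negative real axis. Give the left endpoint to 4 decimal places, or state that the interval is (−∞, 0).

On y'=λy, z=hλ:
  k1=λy_n ⇒ h·k1=z·y_n;  k2=λ(1+9/16z)y_n ⇒ h·k2=z(1+9/16z)y_n
  y_{n+1}/y_n = 1 − 1/20z + 21/20z(1+9/16z) = 1 + z + 189/320z²
  Hence R(z) = 1 + z + 189/320z².

Need |R(x)|<1, x<0.
x=-0.58: |R|=0.6187
R=1: x+189/320x²=0 ⇒ x=−320/189=-1.6931; min R=1−1/(4·189/320)=0.5767>−1
Confirm numerically:
  x=-1.426: |R|=0.77502 <1
  x=-0.953: |R|=0.58341 <1
  x=-0.900: |R|=0.57841 <1
  x=-2.206: |R|=1.66824 >1
  x=-1.875: |R|=1.20142 >1
So |R|<1 on (-1.6931, 0).

z∈(-1.6931,0).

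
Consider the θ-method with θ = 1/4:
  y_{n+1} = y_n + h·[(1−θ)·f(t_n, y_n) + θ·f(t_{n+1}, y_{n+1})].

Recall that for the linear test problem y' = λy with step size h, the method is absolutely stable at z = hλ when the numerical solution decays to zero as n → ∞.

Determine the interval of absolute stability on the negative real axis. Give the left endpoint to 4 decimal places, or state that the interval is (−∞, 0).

Set f=λy, z=hλ:
  y_{n+1} = y_n + z·[3/4·y_n + 1/4·y_{n+1}] ⇒ (1 − 1/4z)y_{n+1} = (1 + 3/4z)y_n
  Hence R(z) = (1 + 3/4z)/(1 − 1/4z).

Need |R(x)|<1, x<0.
x=-1.57: |R|=0.1275
R=−1: 1+3/4x = −1+1/4x ⇒ -1/2x=2 ⇒ x=2/(-1/2)=-4.0000
Confirm numerically:
  x=-3.278: |R|=0.80159 <1
  x=-2.981: |R|=0.70806 <1
  x=-2.909: |R|=0.68418 <1
  x=-4.543: |R|=1.12712 >1
  x=-4.232: |R|=1.05637 >1
Stable set (-4.0000, 0).

(-4.0000, 0).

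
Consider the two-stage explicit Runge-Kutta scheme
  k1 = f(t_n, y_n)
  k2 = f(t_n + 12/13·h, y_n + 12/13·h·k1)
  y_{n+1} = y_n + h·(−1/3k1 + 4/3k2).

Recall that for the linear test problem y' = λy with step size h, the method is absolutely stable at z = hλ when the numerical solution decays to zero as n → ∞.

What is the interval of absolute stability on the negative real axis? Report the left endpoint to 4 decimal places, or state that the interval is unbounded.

z∈(-0.8125,0).

Set f=λy, z=hλ:
  k1=λy_n ⇒ h·k1=z·y_n;  k2=λ(1+12/13z)y_n ⇒ h·k2=z(1+12/13z)y_n
  y_{n+1}/y_n = 1 − 1/3z + 4/3z(1+12/13z) = 1 + z + 16/13z²
  R(z) = 1 + z + 16/13z².

Boundary: |R(x)|=1, x<0.
x=-1.76: |R|=3.0524
R=1: x+16/13x²=0 ⇒ x=−13/16=-0.8125; min R=1−1/(4·16/13)=0.7969>−1
Confirm numerically:
  x=-0.610: |R|=0.84797 <1
  x=-0.602: |R|=0.84404 <1
  x=-0.543: |R|=0.81989 <1
  x=-0.446: |R|=0.79882 <1
  x=-1.187: |R|=1.54712 >1
  x=-1.176: |R|=1.52612 >1
  x=-1.134: |R|=1.44872 >1
Interval (-0.8125, 0).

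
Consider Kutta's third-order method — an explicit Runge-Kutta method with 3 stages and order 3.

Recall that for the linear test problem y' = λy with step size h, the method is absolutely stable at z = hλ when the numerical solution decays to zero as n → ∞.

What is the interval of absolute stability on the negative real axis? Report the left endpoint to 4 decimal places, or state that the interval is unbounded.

(-2.5127, 0).

Set f=λy, z=hλ:
  order 3, 3-stage ⇒ R(z)=1+z+z^2/2+z^3/6
  (e.g. R(-0.67)=0.50432, |R|=0.50432)

Solve |R(x)|<1 on ℝ⁻.
x=-0.67: |R|=0.5043
|R(-2.55)|=1.0623 |R(-1.35)|=0.1512 |R(-1.23)|=0.2163
Bisect:
  x_lo=-3.3221 |R|=2.9146  x_hi=-0.1632 |R|=0.8494
  mid=-1.74264 |R|=0.10625 →hi
  mid=-2.53238 |R|=1.03258 →lo
  mid=-2.13751 |R|=0.48073 →hi
  mid=-2.33494 |R|=0.73064 →hi
  mid=-2.43366 |R|=0.87462 →hi
  mid=-2.48302 |R|=0.95179 →hi
  mid=-2.50770 |R|=0.99173 →hi
  mid=-2.52004 |R|=1.01204 →lo
  mid=-2.51387 |R|=1.00185 →lo
  mid=-2.51079 |R|=0.99678 →hi
  ...
  [-2.51291,-2.51271] ⇒ x*=-2.5127
Stable set (-2.5127, 0).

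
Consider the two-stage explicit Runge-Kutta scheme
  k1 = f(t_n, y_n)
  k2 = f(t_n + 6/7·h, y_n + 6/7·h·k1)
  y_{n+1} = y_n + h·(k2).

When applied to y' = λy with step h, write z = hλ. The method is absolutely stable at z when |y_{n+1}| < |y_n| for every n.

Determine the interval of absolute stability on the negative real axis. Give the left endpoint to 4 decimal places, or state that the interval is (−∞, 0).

With y'=λy (z=hλ):
  k1=λy_n ⇒ h·k1=z·y_n;  k2=λ(1+6/7z)y_n ⇒ h·k2=z(1+6/7z)y_n
  y_{n+1}/y_n = 1 + z(1+6/7z) = 1 + z + 6/7z²
  R(z) = 1 + z + 6/7z².

Boundary: |R(x)|=1, x<0.
x=-1.4: |R|=1.2800
R=1: x+6/7x²=0 ⇒ x=−7/6=-1.1667; min R=1−1/(4·6/7)=0.7083>−1
Confirm numerically:
  x=-0.853: |R|=0.77066 <1
  x=-0.655: |R|=0.71274 <1
  x=-0.519: |R|=0.71188 <1
  x=-1.626: |R|=1.64018 >1
  x=-1.621: |R|=1.63126 >1
Stable set (-1.1667, 0).

z∈(-1.1667,0).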